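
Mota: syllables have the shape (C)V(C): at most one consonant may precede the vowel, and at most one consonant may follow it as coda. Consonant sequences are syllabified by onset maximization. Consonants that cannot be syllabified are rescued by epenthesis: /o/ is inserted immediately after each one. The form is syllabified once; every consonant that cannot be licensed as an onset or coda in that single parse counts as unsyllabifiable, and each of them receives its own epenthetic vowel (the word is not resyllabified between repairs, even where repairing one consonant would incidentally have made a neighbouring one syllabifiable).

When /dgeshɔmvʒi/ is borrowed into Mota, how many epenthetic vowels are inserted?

2

The unsyllabifiable consonants are /d/, /v/; each receives one epenthetic vowel.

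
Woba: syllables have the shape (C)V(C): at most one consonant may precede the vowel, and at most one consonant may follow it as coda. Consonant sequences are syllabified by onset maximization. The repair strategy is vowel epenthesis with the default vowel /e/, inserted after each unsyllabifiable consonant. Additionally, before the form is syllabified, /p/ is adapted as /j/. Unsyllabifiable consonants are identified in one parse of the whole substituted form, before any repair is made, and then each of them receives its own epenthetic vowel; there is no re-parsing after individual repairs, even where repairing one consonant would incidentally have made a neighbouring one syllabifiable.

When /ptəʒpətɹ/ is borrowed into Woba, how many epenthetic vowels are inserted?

2

After substitution the input is /jtəʒjətɹ/.
The unsyllabifiable consonants are /j/, /ɹ/; each receives one epenthetic vowel.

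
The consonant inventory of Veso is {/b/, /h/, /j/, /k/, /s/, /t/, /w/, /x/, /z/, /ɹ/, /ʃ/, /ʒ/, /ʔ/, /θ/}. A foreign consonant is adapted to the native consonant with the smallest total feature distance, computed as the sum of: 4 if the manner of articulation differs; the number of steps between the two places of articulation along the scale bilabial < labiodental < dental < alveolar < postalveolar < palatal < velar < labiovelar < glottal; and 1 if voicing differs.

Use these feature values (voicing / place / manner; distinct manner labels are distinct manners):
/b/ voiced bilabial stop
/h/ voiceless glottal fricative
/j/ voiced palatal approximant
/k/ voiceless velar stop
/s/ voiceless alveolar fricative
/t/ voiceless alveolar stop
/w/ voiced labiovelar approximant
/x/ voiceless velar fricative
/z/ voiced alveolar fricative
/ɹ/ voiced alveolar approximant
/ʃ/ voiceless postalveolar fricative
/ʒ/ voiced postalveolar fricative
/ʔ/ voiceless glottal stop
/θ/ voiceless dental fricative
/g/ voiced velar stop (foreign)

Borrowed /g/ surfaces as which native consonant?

k

/k/ is closest: same manner (stop), place distance 0 (velar→velar), voicing differs (+1); total 1. Next closest is /ʔ/ at distance 3.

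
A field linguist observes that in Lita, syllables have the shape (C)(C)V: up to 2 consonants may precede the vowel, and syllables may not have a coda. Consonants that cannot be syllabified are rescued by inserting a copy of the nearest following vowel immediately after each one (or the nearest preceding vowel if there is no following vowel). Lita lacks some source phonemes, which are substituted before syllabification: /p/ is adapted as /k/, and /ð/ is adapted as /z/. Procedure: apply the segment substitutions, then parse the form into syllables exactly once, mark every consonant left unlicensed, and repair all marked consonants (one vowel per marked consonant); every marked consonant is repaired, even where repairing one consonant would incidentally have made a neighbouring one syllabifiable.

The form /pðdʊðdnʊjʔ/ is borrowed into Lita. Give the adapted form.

kʊzdʊzʊdnʊjʊʔʊ

Substitution: /p/ → /k/, /ð/ → /z/, giving /kzdʊzdnʊjʔ/.
Syllabifying with onset maximization leaves /k/, /z/, /j/, /ʔ/ stranded (no codas are permitted; onsets may contain at most 2 consonants).
Epenthesis after each stranded consonant: /k/ → /kʊ/, /z/ → /zʊ/, /j/ → /jʊ/, /ʔ/ → /ʔʊ/.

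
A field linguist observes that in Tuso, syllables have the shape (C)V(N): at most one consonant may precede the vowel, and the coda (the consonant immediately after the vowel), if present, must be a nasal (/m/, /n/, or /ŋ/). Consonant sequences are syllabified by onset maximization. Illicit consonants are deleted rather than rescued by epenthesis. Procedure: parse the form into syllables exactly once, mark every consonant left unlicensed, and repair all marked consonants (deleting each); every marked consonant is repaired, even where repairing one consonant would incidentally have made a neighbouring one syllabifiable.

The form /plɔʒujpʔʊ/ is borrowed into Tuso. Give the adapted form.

lɔʒuʔʊ

Syllabifying with onset maximization leaves /p/, /j/, /p/ stranded (only a nasal (/m/, /n/, or /ŋ/) is licensed in coda position; onsets are limited to one consonant).
Each unlicensed consonant is deleted: /p/, /j/, /p/.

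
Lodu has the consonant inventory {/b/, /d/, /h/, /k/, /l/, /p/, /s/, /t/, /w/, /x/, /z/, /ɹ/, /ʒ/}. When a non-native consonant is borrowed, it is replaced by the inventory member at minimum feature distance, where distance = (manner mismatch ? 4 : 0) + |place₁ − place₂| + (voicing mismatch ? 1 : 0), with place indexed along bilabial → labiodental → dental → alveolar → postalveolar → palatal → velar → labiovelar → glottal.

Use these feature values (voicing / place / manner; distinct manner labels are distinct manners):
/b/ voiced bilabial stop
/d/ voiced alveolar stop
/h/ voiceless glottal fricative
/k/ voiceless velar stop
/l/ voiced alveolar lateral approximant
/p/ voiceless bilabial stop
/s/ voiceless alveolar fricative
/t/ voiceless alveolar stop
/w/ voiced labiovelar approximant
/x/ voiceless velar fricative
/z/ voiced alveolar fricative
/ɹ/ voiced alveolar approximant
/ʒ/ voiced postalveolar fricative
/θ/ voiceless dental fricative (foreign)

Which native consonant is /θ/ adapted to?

s

/s/ is closest: same manner (fricative), place distance 1 (dental→alveolar), same voicing; total 1. Next closest is /z/ at distance 2.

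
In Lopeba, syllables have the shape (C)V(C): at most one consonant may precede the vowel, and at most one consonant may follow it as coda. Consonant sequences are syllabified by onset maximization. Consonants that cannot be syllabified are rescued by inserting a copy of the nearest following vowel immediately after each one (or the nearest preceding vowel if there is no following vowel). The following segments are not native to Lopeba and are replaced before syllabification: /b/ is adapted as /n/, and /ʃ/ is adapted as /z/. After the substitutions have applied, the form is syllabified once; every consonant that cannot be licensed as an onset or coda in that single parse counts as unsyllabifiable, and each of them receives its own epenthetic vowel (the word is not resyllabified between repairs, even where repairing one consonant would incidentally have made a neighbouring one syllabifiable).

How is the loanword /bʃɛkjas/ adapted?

Substitution: /b/ → /n/, /ʃ/ → /z/, giving /nzɛkjas/.
Syllabifying with onset maximization leaves /n/ stranded (at most one coda consonant is licensed; onsets are limited to one consonant).
Epenthesis after each stranded consonant: /n/ → /nɛ/.

nɛzɛkjas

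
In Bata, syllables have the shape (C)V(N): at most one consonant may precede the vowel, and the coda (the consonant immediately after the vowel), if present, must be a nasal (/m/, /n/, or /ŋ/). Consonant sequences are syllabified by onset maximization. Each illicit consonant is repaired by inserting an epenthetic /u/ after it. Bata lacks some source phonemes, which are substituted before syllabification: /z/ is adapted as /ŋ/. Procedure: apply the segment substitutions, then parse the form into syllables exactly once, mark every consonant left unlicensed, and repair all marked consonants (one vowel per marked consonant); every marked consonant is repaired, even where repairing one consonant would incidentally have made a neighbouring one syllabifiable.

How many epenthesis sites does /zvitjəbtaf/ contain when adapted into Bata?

After substitution the input is /ŋvitjəbtaf/.
The unsyllabifiable consonants are /ŋ/, /t/, /b/, /f/; each receives one epenthetic vowel.

4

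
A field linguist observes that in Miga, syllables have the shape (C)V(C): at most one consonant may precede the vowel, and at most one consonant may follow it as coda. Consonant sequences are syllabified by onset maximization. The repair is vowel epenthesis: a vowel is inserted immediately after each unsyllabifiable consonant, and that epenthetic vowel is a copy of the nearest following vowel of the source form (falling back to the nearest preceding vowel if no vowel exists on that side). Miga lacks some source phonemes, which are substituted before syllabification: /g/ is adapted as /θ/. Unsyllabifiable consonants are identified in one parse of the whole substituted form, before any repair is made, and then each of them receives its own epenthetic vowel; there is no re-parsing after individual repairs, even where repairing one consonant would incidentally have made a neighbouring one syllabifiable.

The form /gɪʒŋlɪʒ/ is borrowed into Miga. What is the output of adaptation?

θɪʒŋɪlɪʒ

Substitution: /g/ → /θ/, giving /θɪʒŋlɪʒ/.
Under (C)V(C), the unsyllabifiable consonants are /ŋ/ (at most one coda consonant is licensed; onsets are limited to one consonant).
Inserting the epenthetic vowel yields /ŋ/ → /ŋɪ/.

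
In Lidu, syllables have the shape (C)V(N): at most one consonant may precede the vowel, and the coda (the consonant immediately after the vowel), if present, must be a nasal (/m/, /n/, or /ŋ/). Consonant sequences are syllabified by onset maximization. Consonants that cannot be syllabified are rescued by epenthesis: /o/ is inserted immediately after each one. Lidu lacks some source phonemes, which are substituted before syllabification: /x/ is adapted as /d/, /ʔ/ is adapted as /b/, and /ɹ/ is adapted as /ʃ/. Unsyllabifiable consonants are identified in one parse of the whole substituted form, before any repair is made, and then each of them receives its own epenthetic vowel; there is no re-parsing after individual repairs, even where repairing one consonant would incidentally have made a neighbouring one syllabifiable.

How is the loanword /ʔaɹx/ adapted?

baʃodo

Substitution: /ʔ/ → /b/, /ɹ/ → /ʃ/, /x/ → /d/, giving /baʃd/.
Under (C)V(N), the unsyllabifiable consonants are /ʃ/, /d/ (only a nasal (/m/, /n/, or /ŋ/) is licensed in coda position; onsets are limited to one consonant).
Inserting the epenthetic vowel yields /ʃ/ → /ʃo/, /d/ → /do/.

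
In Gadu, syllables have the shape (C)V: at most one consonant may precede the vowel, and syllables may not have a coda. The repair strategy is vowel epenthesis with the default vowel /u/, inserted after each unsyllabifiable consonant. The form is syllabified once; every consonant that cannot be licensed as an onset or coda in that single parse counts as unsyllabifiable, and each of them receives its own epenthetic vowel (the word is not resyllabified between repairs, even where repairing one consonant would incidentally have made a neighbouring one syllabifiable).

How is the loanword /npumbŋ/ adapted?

The consonants /n/, /m/, /b/, /ŋ/ cannot be parsed into a legal (C)V syllable (no codas are permitted; onsets are limited to one consonant).
Each unlicensed consonant becomes the onset of a new syllable: /n/ → /nu/, /m/ → /mu/, /b/ → /bu/, /ŋ/ → /ŋu/.

nupumubuŋu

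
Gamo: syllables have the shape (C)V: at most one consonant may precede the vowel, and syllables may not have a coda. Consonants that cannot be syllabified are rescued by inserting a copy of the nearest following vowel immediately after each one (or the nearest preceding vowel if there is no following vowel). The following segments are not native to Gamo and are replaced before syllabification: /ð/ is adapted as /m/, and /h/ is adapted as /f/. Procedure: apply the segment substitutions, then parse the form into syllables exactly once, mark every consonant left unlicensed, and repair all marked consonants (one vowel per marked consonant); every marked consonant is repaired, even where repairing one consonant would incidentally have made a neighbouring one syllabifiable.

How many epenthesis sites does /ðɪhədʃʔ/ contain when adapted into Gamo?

3

After substitution the input is /mɪfədʃʔ/.
The unsyllabifiable consonants are /d/, /ʃ/, /ʔ/; each receives one epenthetic vowel.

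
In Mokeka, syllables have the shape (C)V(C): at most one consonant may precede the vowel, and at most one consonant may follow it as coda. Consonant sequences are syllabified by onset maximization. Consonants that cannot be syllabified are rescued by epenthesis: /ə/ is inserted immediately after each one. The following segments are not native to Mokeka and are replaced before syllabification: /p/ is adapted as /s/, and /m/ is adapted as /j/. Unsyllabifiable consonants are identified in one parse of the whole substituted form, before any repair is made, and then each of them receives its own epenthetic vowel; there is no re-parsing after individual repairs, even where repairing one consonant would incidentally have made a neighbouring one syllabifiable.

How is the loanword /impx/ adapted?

Substitution: /m/ → /j/, /p/ → /s/, giving /ijsx/.
Syllabifying with onset maximization leaves /s/, /x/ stranded (at most one coda consonant is licensed; onsets are limited to one consonant).
Epenthesis after each stranded consonant: /s/ → /sə/, /x/ → /xə/.

ijsəxə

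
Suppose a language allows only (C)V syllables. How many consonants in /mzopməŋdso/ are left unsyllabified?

4

Under (C)V, the unsyllabifiable consonants are /m/, /p/, /ŋ/, /d/ (no codas are permitted; onsets are limited to one consonant).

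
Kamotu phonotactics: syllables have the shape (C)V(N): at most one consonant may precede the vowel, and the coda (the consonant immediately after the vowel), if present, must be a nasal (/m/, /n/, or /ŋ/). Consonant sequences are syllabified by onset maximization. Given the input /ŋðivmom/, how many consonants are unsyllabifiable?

The consonants /ŋ/, /v/ cannot be parsed into a legal (C)V(N) syllable (only a nasal (/m/, /n/, or /ŋ/) is licensed in coda position; onsets are limited to one consonant).

2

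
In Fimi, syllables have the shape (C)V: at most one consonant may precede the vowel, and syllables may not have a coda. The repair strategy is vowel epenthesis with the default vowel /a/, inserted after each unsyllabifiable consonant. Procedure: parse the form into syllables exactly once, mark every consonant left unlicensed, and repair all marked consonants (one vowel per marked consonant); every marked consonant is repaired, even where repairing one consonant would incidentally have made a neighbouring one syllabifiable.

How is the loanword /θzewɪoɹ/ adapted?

Syllabifying with onset maximization leaves /θ/, /ɹ/ stranded (no codas are permitted; onsets are limited to one consonant).
Each unlicensed consonant becomes the onset of a new syllable: /θ/ → /θa/, /ɹ/ → /ɹa/.

θazewɪoɹa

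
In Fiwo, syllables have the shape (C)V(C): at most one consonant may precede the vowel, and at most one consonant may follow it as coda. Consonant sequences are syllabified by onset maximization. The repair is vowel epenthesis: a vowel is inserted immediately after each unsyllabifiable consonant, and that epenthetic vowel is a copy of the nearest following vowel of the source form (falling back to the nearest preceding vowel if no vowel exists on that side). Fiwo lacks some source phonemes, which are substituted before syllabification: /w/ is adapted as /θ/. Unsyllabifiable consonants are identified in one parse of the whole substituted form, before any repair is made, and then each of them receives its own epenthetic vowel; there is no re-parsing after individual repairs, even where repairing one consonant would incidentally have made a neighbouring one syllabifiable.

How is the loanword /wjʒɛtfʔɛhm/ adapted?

θɛjɛʒɛtfɛʔɛhmɛ

Substitution: /w/ → /θ/, giving /θjʒɛtfʔɛhm/.
Under (C)V(C), the unsyllabifiable consonants are /θ/, /j/, /f/, /m/ (at most one coda consonant is licensed; onsets are limited to one consonant).
Inserting the epenthetic vowel yields /θ/ → /θɛ/, /j/ → /jɛ/, /f/ → /fɛ/, /m/ → /mɛ/.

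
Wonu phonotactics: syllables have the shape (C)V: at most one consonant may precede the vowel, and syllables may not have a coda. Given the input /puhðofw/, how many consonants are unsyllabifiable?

3

The consonants /h/, /f/, /w/ cannot be parsed into a legal (C)V syllable (no codas are permitted; onsets are limited to one consonant).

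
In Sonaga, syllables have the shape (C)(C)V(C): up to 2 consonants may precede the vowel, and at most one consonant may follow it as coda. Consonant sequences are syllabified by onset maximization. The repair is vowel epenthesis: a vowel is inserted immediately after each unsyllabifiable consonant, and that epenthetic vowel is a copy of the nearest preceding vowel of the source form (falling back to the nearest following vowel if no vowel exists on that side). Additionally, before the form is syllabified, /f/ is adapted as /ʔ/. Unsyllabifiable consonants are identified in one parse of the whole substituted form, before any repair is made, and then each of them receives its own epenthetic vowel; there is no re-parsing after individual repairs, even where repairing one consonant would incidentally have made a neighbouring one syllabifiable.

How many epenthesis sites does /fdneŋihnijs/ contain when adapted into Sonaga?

After substitution the input is /ʔdneŋihnijs/.
The unsyllabifiable consonants are /ʔ/, /s/; each receives one epenthetic vowel.

2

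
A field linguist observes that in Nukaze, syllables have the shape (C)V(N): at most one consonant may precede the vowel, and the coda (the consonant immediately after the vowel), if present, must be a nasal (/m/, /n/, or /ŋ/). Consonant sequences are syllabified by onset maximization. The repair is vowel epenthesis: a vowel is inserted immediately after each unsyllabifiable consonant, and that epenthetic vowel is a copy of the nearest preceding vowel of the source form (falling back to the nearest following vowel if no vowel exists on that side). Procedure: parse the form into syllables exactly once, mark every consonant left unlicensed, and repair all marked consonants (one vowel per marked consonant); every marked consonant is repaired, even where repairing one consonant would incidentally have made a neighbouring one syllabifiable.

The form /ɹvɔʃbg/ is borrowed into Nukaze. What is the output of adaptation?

ɹɔvɔʃɔbɔgɔ

Under (C)V(N), the unsyllabifiable consonants are /ɹ/, /ʃ/, /b/, /g/ (only a nasal (/m/, /n/, or /ŋ/) is licensed in coda position; onsets are limited to one consonant).
Inserting the epenthetic vowel yields /ɹ/ → /ɹɔ/, /ʃ/ → /ʃɔ/, /b/ → /bɔ/, /g/ → /gɔ/.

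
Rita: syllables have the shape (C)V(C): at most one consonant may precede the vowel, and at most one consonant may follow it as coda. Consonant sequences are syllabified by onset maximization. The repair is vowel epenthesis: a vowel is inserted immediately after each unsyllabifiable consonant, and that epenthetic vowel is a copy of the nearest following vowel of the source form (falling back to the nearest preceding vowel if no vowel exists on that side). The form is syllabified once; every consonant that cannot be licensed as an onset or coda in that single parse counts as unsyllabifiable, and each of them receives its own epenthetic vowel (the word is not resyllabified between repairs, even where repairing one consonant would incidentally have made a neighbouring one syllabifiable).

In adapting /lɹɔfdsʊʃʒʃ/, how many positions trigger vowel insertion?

4

The unsyllabifiable consonants are /l/, /d/, /ʒ/, /ʃ/; each receives one epenthetic vowel.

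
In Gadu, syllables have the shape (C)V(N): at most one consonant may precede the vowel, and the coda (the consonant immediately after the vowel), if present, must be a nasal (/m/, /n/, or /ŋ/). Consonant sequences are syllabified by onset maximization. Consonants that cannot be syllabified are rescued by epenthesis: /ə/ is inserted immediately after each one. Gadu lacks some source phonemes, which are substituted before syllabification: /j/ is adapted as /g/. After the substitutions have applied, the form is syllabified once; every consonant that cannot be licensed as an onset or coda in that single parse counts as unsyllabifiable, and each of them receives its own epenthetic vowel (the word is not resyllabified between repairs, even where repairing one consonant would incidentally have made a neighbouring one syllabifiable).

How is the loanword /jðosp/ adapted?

Substitution: /j/ → /g/, giving /gðosp/.
Syllabifying with onset maximization leaves /g/, /s/, /p/ stranded (only a nasal (/m/, /n/, or /ŋ/) is licensed in coda position; onsets are limited to one consonant).
Inserting the epenthetic vowel yields /g/ → /gə/, /s/ → /sə/, /p/ → /pə/.

gəðosəpə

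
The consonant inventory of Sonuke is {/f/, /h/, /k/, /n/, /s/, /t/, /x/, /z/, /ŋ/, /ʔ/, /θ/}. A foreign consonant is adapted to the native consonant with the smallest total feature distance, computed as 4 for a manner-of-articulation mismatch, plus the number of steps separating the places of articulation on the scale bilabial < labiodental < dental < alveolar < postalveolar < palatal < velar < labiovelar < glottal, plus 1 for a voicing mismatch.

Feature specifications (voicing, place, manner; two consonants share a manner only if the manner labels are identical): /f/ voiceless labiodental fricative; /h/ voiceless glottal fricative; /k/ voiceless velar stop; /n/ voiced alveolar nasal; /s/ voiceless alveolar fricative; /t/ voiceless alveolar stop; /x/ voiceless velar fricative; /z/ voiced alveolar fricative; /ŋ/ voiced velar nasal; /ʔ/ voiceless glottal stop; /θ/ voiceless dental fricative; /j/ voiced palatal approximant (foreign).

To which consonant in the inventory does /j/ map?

/ŋ/ is closest: manner differs (approximant→nasal, +4), place distance 1 (palatal→velar), same voicing; total 5. Next closest is /k/ at distance 6.

ŋ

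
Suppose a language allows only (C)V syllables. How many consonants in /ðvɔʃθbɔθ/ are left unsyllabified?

4

Under (C)V, the unsyllabifiable consonants are /ð/, /ʃ/, /θ/, /θ/ (no codas are permitted; onsets are limited to one consonant).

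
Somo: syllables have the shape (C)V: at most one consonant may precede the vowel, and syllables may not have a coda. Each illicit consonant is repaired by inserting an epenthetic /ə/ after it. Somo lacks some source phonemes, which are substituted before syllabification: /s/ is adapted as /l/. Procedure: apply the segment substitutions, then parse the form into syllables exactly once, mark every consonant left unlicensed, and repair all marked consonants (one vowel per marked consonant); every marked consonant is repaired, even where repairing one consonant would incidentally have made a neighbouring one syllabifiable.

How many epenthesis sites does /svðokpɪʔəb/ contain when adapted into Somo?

After substitution the input is /lvðokpɪʔəb/.
The unsyllabifiable consonants are /l/, /v/, /k/, /b/; each receives one epenthetic vowel.

4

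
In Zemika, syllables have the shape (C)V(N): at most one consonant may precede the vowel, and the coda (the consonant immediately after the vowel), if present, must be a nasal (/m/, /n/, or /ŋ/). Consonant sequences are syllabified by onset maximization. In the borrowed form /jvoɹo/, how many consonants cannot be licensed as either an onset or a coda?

1

The consonants /j/ cannot be parsed into a legal (C)V(N) syllable (only a nasal (/m/, /n/, or /ŋ/) is licensed in coda position; onsets are limited to one consonant).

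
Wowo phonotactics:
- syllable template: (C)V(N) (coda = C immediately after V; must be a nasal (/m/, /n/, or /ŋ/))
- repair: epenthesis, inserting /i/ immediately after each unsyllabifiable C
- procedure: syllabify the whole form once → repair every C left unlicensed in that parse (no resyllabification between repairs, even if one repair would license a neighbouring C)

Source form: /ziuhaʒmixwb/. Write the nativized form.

ziuhaʒimixiwibi

Under (C)V(N), the unsyllabifiable consonants are /ʒ/, /x/, /w/, /b/ (only a nasal (/m/, /n/, or /ŋ/) is licensed in coda position; onsets are limited to one consonant).
Epenthesis after each stranded consonant: /ʒ/ → /ʒi/, /x/ → /xi/, /w/ → /wi/, /b/ → /bi/.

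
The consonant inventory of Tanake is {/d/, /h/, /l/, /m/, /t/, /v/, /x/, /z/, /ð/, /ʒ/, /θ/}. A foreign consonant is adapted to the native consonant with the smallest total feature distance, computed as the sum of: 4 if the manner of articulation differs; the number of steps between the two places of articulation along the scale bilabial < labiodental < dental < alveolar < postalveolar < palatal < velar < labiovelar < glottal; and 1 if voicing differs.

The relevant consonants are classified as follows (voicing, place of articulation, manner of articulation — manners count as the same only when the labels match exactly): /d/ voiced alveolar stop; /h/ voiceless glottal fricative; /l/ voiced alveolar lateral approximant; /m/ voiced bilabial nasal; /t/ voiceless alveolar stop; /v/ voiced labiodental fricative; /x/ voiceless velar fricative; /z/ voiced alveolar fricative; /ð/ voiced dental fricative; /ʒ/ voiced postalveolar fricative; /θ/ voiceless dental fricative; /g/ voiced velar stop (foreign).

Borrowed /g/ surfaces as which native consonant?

d

/d/ is closest: same manner (stop), place distance 3 (velar→alveolar), same voicing; total 3. Next closest is /t/ at distance 4.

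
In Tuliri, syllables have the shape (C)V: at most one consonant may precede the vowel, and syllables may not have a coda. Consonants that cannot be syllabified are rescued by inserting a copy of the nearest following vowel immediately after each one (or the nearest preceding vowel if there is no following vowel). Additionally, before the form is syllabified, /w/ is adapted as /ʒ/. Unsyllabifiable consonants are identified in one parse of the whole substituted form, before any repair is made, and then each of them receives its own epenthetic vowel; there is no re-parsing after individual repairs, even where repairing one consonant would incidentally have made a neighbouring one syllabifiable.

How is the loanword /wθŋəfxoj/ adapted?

ʒəθəŋəfoxojo

Substitution: /w/ → /ʒ/, giving /ʒθŋəfxoj/.
The consonants /ʒ/, /θ/, /f/, /j/ cannot be parsed into a legal (C)V syllable (no codas are permitted; onsets are limited to one consonant).
Each unlicensed consonant becomes the onset of a new syllable: /ʒ/ → /ʒə/, /θ/ → /θə/, /f/ → /fo/, /j/ → /jo/.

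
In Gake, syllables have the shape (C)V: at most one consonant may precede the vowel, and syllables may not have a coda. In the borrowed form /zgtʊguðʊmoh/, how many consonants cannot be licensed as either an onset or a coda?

Syllabifying with onset maximization leaves /z/, /g/, /h/ stranded (no codas are permitted; onsets are limited to one consonant).

3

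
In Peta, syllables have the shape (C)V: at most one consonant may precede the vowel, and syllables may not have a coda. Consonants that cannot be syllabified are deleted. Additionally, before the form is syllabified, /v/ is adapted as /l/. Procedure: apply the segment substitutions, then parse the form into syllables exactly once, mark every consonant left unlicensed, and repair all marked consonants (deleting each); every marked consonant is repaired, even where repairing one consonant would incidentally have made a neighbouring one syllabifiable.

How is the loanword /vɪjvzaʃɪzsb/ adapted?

Substitution: /v/ → /l/, giving /lɪjlzaʃɪzsb/.
Under (C)V, the unsyllabifiable consonants are /j/, /l/, /z/, /s/, /b/ (no codas are permitted; onsets are limited to one consonant).
Deleting the stranded consonants removes /j/, /l/, /z/, /s/, /b/.

lɪzaʃɪ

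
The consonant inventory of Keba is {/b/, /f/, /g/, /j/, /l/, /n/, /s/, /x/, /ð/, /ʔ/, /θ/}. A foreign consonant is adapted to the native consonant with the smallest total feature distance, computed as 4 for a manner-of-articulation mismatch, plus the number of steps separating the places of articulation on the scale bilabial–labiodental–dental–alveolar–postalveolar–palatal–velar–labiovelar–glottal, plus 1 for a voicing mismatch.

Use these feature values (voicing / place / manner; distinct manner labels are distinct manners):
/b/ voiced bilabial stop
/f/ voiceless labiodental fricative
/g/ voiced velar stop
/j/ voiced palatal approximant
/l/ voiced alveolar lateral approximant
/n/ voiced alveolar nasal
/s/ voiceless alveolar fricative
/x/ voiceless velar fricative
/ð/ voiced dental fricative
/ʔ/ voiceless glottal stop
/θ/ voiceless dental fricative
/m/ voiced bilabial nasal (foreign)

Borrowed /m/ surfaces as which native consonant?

/n/ is closest: same manner (nasal), place distance 3 (bilabial→alveolar), same voicing; total 3. Next closest is /b/ at distance 4.

n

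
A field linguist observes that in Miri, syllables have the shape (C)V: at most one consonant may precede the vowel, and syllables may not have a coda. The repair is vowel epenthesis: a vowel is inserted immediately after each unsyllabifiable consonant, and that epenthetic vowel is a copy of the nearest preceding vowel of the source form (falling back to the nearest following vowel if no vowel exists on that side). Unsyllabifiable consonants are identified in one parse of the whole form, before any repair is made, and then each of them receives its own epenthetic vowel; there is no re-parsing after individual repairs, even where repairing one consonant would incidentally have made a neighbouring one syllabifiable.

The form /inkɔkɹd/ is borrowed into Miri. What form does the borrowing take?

Under (C)V, the unsyllabifiable consonants are /n/, /k/, /ɹ/, /d/ (no codas are permitted; onsets are limited to one consonant).
Inserting the epenthetic vowel yields /n/ → /ni/, /k/ → /kɔ/, /ɹ/ → /ɹɔ/, /d/ → /dɔ/.

inikɔkɔɹɔdɔ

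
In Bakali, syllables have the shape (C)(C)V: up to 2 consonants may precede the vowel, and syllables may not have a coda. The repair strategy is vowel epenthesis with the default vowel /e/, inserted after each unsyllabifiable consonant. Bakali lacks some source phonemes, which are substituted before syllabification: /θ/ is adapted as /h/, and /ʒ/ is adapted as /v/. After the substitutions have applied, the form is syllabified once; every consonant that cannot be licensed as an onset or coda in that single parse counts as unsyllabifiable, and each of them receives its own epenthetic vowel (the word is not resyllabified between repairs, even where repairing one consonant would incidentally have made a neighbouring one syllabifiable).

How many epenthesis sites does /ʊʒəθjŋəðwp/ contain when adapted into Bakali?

After substitution the input is /ʊvəhjŋəðwp/.
The unsyllabifiable consonants are /h/, /ð/, /w/, /p/; each receives one epenthetic vowel.

4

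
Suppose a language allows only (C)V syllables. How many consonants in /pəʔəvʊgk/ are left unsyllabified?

Syllabifying with onset maximization leaves /g/, /k/ stranded (no codas are permitted; onsets are limited to one consonant).

2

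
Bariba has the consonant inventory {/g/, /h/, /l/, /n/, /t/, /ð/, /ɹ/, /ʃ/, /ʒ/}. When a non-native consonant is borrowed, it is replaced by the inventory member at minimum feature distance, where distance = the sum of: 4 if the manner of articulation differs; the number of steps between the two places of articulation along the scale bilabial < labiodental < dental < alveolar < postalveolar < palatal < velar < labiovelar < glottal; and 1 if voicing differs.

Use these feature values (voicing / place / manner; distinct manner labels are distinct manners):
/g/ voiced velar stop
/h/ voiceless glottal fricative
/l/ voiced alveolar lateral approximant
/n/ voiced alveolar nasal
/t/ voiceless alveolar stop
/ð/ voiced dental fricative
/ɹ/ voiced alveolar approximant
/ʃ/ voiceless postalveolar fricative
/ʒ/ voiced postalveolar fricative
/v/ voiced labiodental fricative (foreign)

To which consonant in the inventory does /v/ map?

ð

/ð/ is closest: same manner (fricative), place distance 1 (labiodental→dental), same voicing; total 1. Next closest is /ʒ/ at distance 3.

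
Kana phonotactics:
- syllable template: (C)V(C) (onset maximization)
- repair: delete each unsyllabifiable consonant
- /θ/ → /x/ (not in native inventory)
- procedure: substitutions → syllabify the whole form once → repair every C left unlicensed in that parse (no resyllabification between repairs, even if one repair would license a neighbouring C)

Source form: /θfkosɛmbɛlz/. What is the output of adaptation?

kosɛmbɛl

Substitution: /θ/ → /x/, giving /xfkosɛmbɛlz/.
The consonants /x/, /f/, /z/ cannot be parsed into a legal (C)V(C) syllable (at most one coda consonant is licensed; onsets are limited to one consonant).
Deleting the stranded consonants removes /x/, /f/, /z/.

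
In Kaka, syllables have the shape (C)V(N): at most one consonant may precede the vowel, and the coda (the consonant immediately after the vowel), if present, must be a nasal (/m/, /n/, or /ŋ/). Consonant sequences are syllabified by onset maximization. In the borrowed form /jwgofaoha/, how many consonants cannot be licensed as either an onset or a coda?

The consonants /j/, /w/ cannot be parsed into a legal (C)V(N) syllable (only a nasal (/m/, /n/, or /ŋ/) is licensed in coda position; onsets are limited to one consonant).

2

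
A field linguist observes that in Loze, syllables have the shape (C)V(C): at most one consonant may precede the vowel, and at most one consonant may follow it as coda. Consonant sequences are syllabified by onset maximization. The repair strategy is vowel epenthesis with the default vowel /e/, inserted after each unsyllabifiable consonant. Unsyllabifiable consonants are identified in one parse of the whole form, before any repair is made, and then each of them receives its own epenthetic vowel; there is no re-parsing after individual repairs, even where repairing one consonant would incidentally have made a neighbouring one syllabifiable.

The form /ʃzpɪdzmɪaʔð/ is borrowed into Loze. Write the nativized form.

ʃezepɪdzemɪaʔðe

Under (C)V(C), the unsyllabifiable consonants are /ʃ/, /z/, /z/, /ð/ (at most one coda consonant is licensed; onsets are limited to one consonant).
Inserting the epenthetic vowel yields /ʃ/ → /ʃe/, /z/ → /ze/, /z/ → /ze/, /ð/ → /ðe/.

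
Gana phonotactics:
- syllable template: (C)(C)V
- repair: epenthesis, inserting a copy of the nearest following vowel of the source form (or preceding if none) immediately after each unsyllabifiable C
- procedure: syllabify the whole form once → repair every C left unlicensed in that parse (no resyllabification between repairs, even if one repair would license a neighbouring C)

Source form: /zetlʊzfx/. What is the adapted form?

zetlʊzʊfʊxʊ

The consonants /z/, /f/, /x/ cannot be parsed into a legal (C)(C)V syllable (no codas are permitted; onsets may contain at most 2 consonants).
Inserting the epenthetic vowel yields /z/ → /zʊ/, /f/ → /fʊ/, /x/ → /xʊ/.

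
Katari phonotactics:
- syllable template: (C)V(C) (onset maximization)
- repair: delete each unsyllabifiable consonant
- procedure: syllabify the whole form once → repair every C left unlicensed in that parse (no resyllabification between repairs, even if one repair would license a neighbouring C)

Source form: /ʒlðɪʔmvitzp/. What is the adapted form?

ðɪʔvit

Syllabifying with onset maximization leaves /ʒ/, /l/, /m/, /z/, /p/ stranded (at most one coda consonant is licensed; onsets are limited to one consonant).
Each unlicensed consonant is deleted: /ʒ/, /l/, /m/, /z/, /p/.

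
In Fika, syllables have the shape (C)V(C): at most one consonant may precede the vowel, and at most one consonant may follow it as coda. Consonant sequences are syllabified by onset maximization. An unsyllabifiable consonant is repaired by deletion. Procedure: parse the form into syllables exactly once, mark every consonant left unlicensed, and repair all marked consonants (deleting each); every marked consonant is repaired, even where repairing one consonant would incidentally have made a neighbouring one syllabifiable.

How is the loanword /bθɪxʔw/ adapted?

θɪx

The consonants /b/, /ʔ/, /w/ cannot be parsed into a legal (C)V(C) syllable (at most one coda consonant is licensed; onsets are limited to one consonant).
Deletion applies to /b/, /ʔ/, /w/.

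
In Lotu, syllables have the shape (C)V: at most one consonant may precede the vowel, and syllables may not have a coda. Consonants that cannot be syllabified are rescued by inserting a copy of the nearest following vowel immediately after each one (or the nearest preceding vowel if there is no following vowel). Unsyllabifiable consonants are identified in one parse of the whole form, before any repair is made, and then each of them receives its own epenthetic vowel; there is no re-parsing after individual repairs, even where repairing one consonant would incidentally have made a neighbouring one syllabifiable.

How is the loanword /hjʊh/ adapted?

hʊjʊhʊ

The consonants /h/, /h/ cannot be parsed into a legal (C)V syllable (no codas are permitted; onsets are limited to one consonant).
Each unlicensed consonant becomes the onset of a new syllable: /h/ → /hʊ/, /h/ → /hʊ/.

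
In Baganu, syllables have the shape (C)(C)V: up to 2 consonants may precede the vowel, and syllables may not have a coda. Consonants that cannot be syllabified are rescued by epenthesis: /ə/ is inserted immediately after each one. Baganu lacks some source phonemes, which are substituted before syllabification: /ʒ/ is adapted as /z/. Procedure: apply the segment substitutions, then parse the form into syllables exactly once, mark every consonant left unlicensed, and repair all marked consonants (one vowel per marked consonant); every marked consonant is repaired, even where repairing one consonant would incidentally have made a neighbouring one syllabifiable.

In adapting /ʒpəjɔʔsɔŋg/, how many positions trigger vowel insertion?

After substitution the input is /zpəjɔʔsɔŋg/.
The unsyllabifiable consonants are /ŋ/, /g/; each receives one epenthetic vowel.

2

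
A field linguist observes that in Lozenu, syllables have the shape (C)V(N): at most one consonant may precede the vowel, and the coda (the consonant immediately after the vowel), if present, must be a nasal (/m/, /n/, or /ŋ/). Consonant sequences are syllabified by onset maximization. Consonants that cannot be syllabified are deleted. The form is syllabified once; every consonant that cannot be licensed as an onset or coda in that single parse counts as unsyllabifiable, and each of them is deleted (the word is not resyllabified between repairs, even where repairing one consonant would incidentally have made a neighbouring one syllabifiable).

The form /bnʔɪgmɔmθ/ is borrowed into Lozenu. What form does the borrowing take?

ʔɪmɔm

The consonants /b/, /n/, /g/, /θ/ cannot be parsed into a legal (C)V(N) syllable (only a nasal (/m/, /n/, or /ŋ/) is licensed in coda position; onsets are limited to one consonant).
Deleting the stranded consonants removes /b/, /n/, /g/, /θ/.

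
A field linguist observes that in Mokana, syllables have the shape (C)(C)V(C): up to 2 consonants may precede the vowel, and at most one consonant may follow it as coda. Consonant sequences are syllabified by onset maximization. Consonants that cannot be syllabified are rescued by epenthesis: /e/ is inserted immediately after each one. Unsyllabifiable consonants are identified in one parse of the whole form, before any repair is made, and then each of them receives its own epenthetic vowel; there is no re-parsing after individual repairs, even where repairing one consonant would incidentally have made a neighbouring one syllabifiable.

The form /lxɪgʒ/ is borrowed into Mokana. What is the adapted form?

lxɪgʒe

Under (C)(C)V(C), the unsyllabifiable consonants are /ʒ/ (at most one coda consonant is licensed; onsets may contain at most 2 consonants).
Epenthesis after each stranded consonant: /ʒ/ → /ʒe/.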